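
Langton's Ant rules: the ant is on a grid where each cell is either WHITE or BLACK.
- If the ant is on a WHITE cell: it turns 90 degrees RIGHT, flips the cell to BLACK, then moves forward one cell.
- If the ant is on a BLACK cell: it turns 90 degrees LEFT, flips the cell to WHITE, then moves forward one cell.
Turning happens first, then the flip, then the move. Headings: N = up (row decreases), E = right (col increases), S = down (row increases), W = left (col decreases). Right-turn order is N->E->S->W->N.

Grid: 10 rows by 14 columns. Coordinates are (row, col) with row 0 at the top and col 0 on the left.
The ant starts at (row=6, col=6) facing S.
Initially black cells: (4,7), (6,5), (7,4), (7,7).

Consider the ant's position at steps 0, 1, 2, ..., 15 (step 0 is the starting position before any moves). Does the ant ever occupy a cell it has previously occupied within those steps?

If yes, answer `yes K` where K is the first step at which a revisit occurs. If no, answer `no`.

Answer: yes 7

Derivation:
Step 1: on WHITE (6,6): turn R to W, flip to black, move to (6,5). |black|=5 — new cell
Step 2: on BLACK (6,5): turn L to S, flip to white, move to (7,5). |black|=4 — new cell
Step 3: on WHITE (7,5): turn R to W, flip to black, move to (7,4). |black|=5 — new cell
Step 4: on BLACK (7,4): turn L to S, flip to white, move to (8,4). |black|=4 — new cell
Step 5: on WHITE (8,4): turn R to W, flip to black, move to (8,3). |black|=5 — new cell
Step 6: on WHITE (8,3): turn R to N, flip to black, move to (7,3). |black|=6 — new cell
Step 7: on WHITE (7,3): turn R to E, flip to black, move to (7,4). |black|=7 — REVISIT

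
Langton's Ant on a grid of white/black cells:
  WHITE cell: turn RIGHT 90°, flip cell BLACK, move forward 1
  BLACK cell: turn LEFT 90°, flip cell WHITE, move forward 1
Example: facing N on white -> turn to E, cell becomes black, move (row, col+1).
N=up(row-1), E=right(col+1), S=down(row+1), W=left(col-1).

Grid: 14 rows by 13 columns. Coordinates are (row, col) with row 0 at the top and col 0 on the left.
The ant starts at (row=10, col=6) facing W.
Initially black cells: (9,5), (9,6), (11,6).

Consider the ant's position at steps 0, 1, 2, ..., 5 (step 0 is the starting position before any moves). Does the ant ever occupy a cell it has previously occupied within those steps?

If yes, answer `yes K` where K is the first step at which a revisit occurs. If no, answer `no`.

Step 1: on WHITE (10,6): turn R to N, flip to black, move to (9,6). |black|=4 — new cell
Step 2: on BLACK (9,6): turn L to W, flip to white, move to (9,5). |black|=3 — new cell
Step 3: on BLACK (9,5): turn L to S, flip to white, move to (10,5). |black|=2 — new cell
Step 4: on WHITE (10,5): turn R to W, flip to black, move to (10,4). |black|=3 — new cell
Step 5: on WHITE (10,4): turn R to N, flip to black, move to (9,4). |black|=4 — new cell
No revisit within 5 steps.

Answer: no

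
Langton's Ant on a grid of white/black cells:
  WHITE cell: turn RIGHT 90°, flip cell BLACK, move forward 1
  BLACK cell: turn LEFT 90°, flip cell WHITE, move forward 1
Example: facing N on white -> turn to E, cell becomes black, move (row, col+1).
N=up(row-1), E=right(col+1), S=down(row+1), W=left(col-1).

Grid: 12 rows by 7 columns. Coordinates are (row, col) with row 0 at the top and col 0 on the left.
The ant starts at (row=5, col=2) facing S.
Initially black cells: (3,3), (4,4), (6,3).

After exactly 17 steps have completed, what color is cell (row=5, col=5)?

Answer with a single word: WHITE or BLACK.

Step 1: on WHITE (5,2): turn R to W, flip to black, move to (5,1). |black|=4
Step 2: on WHITE (5,1): turn R to N, flip to black, move to (4,1). |black|=5
Step 3: on WHITE (4,1): turn R to E, flip to black, move to (4,2). |black|=6
Step 4: on WHITE (4,2): turn R to S, flip to black, move to (5,2). |black|=7
Step 5: on BLACK (5,2): turn L to E, flip to white, move to (5,3). |black|=6
Step 6: on WHITE (5,3): turn R to S, flip to black, move to (6,3). |black|=7
Step 7: on BLACK (6,3): turn L to E, flip to white, move to (6,4). |black|=6
Step 8: on WHITE (6,4): turn R to S, flip to black, move to (7,4). |black|=7
Step 9: on WHITE (7,4): turn R to W, flip to black, move to (7,3). |black|=8
Step 10: on WHITE (7,3): turn R to N, flip to black, move to (6,3). |black|=9
Step 11: on WHITE (6,3): turn R to E, flip to black, move to (6,4). |black|=10
Step 12: on BLACK (6,4): turn L to N, flip to white, move to (5,4). |black|=9
Step 13: on WHITE (5,4): turn R to E, flip to black, move to (5,5). |black|=10
Step 14: on WHITE (5,5): turn R to S, flip to black, move to (6,5). |black|=11
Step 15: on WHITE (6,5): turn R to W, flip to black, move to (6,4). |black|=12
Step 16: on WHITE (6,4): turn R to N, flip to black, move to (5,4). |black|=13
Step 17: on BLACK (5,4): turn L to W, flip to white, move to (5,3). |black|=12

Answer: BLACK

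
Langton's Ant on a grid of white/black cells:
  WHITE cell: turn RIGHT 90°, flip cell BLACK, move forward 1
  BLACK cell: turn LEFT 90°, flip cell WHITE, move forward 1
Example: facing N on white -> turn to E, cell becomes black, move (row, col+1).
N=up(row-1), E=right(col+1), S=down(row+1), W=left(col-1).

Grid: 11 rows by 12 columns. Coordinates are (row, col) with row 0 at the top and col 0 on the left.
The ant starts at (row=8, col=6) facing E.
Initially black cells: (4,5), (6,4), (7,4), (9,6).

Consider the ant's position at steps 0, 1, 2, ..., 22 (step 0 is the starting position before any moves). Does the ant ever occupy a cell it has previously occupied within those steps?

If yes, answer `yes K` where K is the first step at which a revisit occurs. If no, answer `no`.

Answer: yes 5

Derivation:
Step 1: on WHITE (8,6): turn R to S, flip to black, move to (9,6). |black|=5 — new cell
Step 2: on BLACK (9,6): turn L to E, flip to white, move to (9,7). |black|=4 — new cell
Step 3: on WHITE (9,7): turn R to S, flip to black, move to (10,7). |black|=5 — new cell
Step 4: on WHITE (10,7): turn R to W, flip to black, move to (10,6). |black|=6 — new cell
Step 5: on WHITE (10,6): turn R to N, flip to black, move to (9,6). |black|=7 — REVISIT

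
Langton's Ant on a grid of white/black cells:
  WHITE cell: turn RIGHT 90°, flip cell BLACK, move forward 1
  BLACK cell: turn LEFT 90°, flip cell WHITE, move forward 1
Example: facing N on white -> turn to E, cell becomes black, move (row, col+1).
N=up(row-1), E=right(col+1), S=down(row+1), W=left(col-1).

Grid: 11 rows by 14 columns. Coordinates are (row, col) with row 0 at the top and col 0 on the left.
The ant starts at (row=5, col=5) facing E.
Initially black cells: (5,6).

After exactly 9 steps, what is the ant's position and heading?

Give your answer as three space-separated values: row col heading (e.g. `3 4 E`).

Answer: 6 7 S

Derivation:
Step 1: on WHITE (5,5): turn R to S, flip to black, move to (6,5). |black|=2
Step 2: on WHITE (6,5): turn R to W, flip to black, move to (6,4). |black|=3
Step 3: on WHITE (6,4): turn R to N, flip to black, move to (5,4). |black|=4
Step 4: on WHITE (5,4): turn R to E, flip to black, move to (5,5). |black|=5
Step 5: on BLACK (5,5): turn L to N, flip to white, move to (4,5). |black|=4
Step 6: on WHITE (4,5): turn R to E, flip to black, move to (4,6). |black|=5
Step 7: on WHITE (4,6): turn R to S, flip to black, move to (5,6). |black|=6
Step 8: on BLACK (5,6): turn L to E, flip to white, move to (5,7). |black|=5
Step 9: on WHITE (5,7): turn R to S, flip to black, move to (6,7). |black|=6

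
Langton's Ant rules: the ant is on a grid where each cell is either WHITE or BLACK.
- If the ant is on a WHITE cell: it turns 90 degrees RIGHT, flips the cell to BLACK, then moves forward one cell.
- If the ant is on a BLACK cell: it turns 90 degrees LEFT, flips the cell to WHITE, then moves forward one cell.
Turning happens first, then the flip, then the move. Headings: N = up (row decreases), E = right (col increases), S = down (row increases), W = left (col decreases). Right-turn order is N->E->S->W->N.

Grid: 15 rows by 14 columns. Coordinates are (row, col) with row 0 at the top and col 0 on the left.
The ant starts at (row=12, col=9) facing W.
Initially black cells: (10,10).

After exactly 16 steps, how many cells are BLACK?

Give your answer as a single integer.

Step 1: on WHITE (12,9): turn R to N, flip to black, move to (11,9). |black|=2
Step 2: on WHITE (11,9): turn R to E, flip to black, move to (11,10). |black|=3
Step 3: on WHITE (11,10): turn R to S, flip to black, move to (12,10). |black|=4
Step 4: on WHITE (12,10): turn R to W, flip to black, move to (12,9). |black|=5
Step 5: on BLACK (12,9): turn L to S, flip to white, move to (13,9). |black|=4
Step 6: on WHITE (13,9): turn R to W, flip to black, move to (13,8). |black|=5
Step 7: on WHITE (13,8): turn R to N, flip to black, move to (12,8). |black|=6
Step 8: on WHITE (12,8): turn R to E, flip to black, move to (12,9). |black|=7
Step 9: on WHITE (12,9): turn R to S, flip to black, move to (13,9). |black|=8
Step 10: on BLACK (13,9): turn L to E, flip to white, move to (13,10). |black|=7
Step 11: on WHITE (13,10): turn R to S, flip to black, move to (14,10). |black|=8
Step 12: on WHITE (14,10): turn R to W, flip to black, move to (14,9). |black|=9
Step 13: on WHITE (14,9): turn R to N, flip to black, move to (13,9). |black|=10
Step 14: on WHITE (13,9): turn R to E, flip to black, move to (13,10). |black|=11
Step 15: on BLACK (13,10): turn L to N, flip to white, move to (12,10). |black|=10
Step 16: on BLACK (12,10): turn L to W, flip to white, move to (12,9). |black|=9

Answer: 9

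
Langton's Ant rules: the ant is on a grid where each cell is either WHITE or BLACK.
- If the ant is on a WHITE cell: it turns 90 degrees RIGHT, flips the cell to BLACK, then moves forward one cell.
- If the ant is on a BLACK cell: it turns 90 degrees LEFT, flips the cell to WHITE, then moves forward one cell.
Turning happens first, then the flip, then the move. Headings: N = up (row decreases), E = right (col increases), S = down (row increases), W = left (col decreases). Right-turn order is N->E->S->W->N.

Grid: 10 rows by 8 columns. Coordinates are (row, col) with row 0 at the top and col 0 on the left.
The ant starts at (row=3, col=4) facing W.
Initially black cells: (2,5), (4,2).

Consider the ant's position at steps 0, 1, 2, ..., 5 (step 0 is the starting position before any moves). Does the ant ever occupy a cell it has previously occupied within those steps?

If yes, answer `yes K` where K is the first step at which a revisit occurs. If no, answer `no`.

Answer: no

Derivation:
Step 1: on WHITE (3,4): turn R to N, flip to black, move to (2,4). |black|=3 — new cell
Step 2: on WHITE (2,4): turn R to E, flip to black, move to (2,5). |black|=4 — new cell
Step 3: on BLACK (2,5): turn L to N, flip to white, move to (1,5). |black|=3 — new cell
Step 4: on WHITE (1,5): turn R to E, flip to black, move to (1,6). |black|=4 — new cell
Step 5: on WHITE (1,6): turn R to S, flip to black, move to (2,6). |black|=5 — new cell
No revisit within 5 steps.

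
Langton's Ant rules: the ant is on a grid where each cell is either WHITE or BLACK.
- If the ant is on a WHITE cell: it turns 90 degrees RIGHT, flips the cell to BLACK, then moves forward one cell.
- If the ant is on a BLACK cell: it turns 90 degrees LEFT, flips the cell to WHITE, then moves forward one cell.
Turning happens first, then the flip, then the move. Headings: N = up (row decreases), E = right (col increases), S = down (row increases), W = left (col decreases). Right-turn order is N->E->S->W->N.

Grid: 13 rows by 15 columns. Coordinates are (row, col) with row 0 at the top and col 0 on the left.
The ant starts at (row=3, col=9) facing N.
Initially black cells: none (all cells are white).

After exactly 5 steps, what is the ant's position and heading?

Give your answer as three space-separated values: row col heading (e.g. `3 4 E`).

Step 1: on WHITE (3,9): turn R to E, flip to black, move to (3,10). |black|=1
Step 2: on WHITE (3,10): turn R to S, flip to black, move to (4,10). |black|=2
Step 3: on WHITE (4,10): turn R to W, flip to black, move to (4,9). |black|=3
Step 4: on WHITE (4,9): turn R to N, flip to black, move to (3,9). |black|=4
Step 5: on BLACK (3,9): turn L to W, flip to white, move to (3,8). |black|=3

Answer: 3 8 W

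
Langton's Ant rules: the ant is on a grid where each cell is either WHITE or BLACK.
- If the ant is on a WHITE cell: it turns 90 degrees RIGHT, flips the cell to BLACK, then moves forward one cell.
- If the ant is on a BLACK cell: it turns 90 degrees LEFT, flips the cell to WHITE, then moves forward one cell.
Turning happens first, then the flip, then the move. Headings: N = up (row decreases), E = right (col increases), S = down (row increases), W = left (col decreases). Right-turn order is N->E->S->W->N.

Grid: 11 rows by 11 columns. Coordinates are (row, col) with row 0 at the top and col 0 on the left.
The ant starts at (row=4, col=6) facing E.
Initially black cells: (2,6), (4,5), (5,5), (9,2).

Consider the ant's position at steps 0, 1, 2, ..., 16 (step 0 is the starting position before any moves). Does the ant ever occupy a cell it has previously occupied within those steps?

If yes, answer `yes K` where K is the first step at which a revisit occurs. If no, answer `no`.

Step 1: on WHITE (4,6): turn R to S, flip to black, move to (5,6). |black|=5 — new cell
Step 2: on WHITE (5,6): turn R to W, flip to black, move to (5,5). |black|=6 — new cell
Step 3: on BLACK (5,5): turn L to S, flip to white, move to (6,5). |black|=5 — new cell
Step 4: on WHITE (6,5): turn R to W, flip to black, move to (6,4). |black|=6 — new cell
Step 5: on WHITE (6,4): turn R to N, flip to black, move to (5,4). |black|=7 — new cell
Step 6: on WHITE (5,4): turn R to E, flip to black, move to (5,5). |black|=8 — REVISIT

Answer: yes 6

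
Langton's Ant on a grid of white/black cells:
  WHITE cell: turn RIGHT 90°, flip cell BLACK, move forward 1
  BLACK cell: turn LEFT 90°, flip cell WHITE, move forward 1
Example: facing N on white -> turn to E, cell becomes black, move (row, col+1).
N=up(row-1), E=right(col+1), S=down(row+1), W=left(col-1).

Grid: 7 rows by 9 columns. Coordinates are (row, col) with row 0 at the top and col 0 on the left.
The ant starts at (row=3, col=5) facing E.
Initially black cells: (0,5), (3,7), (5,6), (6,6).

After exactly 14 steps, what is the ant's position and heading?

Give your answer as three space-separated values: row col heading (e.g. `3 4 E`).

Step 1: on WHITE (3,5): turn R to S, flip to black, move to (4,5). |black|=5
Step 2: on WHITE (4,5): turn R to W, flip to black, move to (4,4). |black|=6
Step 3: on WHITE (4,4): turn R to N, flip to black, move to (3,4). |black|=7
Step 4: on WHITE (3,4): turn R to E, flip to black, move to (3,5). |black|=8
Step 5: on BLACK (3,5): turn L to N, flip to white, move to (2,5). |black|=7
Step 6: on WHITE (2,5): turn R to E, flip to black, move to (2,6). |black|=8
Step 7: on WHITE (2,6): turn R to S, flip to black, move to (3,6). |black|=9
Step 8: on WHITE (3,6): turn R to W, flip to black, move to (3,5). |black|=10
Step 9: on WHITE (3,5): turn R to N, flip to black, move to (2,5). |black|=11
Step 10: on BLACK (2,5): turn L to W, flip to white, move to (2,4). |black|=10
Step 11: on WHITE (2,4): turn R to N, flip to black, move to (1,4). |black|=11
Step 12: on WHITE (1,4): turn R to E, flip to black, move to (1,5). |black|=12
Step 13: on WHITE (1,5): turn R to S, flip to black, move to (2,5). |black|=13
Step 14: on WHITE (2,5): turn R to W, flip to black, move to (2,4). |black|=14

Answer: 2 4 W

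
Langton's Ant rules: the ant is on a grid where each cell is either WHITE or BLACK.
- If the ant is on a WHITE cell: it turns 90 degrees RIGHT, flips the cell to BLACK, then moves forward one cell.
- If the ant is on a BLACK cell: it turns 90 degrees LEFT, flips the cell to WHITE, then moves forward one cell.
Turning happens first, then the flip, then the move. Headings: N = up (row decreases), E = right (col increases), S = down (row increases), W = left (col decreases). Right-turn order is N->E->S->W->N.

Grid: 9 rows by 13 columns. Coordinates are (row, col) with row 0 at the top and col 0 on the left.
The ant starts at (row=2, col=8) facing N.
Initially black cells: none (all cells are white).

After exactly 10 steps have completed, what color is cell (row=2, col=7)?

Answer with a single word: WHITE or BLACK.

Step 1: on WHITE (2,8): turn R to E, flip to black, move to (2,9). |black|=1
Step 2: on WHITE (2,9): turn R to S, flip to black, move to (3,9). |black|=2
Step 3: on WHITE (3,9): turn R to W, flip to black, move to (3,8). |black|=3
Step 4: on WHITE (3,8): turn R to N, flip to black, move to (2,8). |black|=4
Step 5: on BLACK (2,8): turn L to W, flip to white, move to (2,7). |black|=3
Step 6: on WHITE (2,7): turn R to N, flip to black, move to (1,7). |black|=4
Step 7: on WHITE (1,7): turn R to E, flip to black, move to (1,8). |black|=5
Step 8: on WHITE (1,8): turn R to S, flip to black, move to (2,8). |black|=6
Step 9: on WHITE (2,8): turn R to W, flip to black, move to (2,7). |black|=7
Step 10: on BLACK (2,7): turn L to S, flip to white, move to (3,7). |black|=6

Answer: WHITE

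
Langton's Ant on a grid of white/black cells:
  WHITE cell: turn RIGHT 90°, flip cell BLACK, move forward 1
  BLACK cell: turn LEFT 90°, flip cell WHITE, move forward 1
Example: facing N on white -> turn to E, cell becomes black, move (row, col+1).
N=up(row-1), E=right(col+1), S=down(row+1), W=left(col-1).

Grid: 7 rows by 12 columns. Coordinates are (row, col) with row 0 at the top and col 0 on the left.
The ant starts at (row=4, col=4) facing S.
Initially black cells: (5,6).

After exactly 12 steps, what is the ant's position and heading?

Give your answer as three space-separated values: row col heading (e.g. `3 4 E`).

Answer: 4 6 S

Derivation:
Step 1: on WHITE (4,4): turn R to W, flip to black, move to (4,3). |black|=2
Step 2: on WHITE (4,3): turn R to N, flip to black, move to (3,3). |black|=3
Step 3: on WHITE (3,3): turn R to E, flip to black, move to (3,4). |black|=4
Step 4: on WHITE (3,4): turn R to S, flip to black, move to (4,4). |black|=5
Step 5: on BLACK (4,4): turn L to E, flip to white, move to (4,5). |black|=4
Step 6: on WHITE (4,5): turn R to S, flip to black, move to (5,5). |black|=5
Step 7: on WHITE (5,5): turn R to W, flip to black, move to (5,4). |black|=6
Step 8: on WHITE (5,4): turn R to N, flip to black, move to (4,4). |black|=7
Step 9: on WHITE (4,4): turn R to E, flip to black, move to (4,5). |black|=8
Step 10: on BLACK (4,5): turn L to N, flip to white, move to (3,5). |black|=7
Step 11: on WHITE (3,5): turn R to E, flip to black, move to (3,6). |black|=8
Step 12: on WHITE (3,6): turn R to S, flip to black, move to (4,6). |black|=9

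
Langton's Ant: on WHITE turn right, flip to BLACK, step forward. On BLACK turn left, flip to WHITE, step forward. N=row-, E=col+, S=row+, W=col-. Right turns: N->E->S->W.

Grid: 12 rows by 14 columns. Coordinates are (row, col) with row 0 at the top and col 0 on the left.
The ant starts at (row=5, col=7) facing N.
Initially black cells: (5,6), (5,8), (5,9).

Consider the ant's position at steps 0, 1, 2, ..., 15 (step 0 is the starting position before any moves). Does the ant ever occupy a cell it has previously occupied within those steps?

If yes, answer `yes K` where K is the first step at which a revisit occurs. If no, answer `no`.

Step 1: on WHITE (5,7): turn R to E, flip to black, move to (5,8). |black|=4 — new cell
Step 2: on BLACK (5,8): turn L to N, flip to white, move to (4,8). |black|=3 — new cell
Step 3: on WHITE (4,8): turn R to E, flip to black, move to (4,9). |black|=4 — new cell
Step 4: on WHITE (4,9): turn R to S, flip to black, move to (5,9). |black|=5 — new cell
Step 5: on BLACK (5,9): turn L to E, flip to white, move to (5,10). |black|=4 — new cell
Step 6: on WHITE (5,10): turn R to S, flip to black, move to (6,10). |black|=5 — new cell
Step 7: on WHITE (6,10): turn R to W, flip to black, move to (6,9). |black|=6 — new cell
Step 8: on WHITE (6,9): turn R to N, flip to black, move to (5,9). |black|=7 — REVISIT

Answer: yes 8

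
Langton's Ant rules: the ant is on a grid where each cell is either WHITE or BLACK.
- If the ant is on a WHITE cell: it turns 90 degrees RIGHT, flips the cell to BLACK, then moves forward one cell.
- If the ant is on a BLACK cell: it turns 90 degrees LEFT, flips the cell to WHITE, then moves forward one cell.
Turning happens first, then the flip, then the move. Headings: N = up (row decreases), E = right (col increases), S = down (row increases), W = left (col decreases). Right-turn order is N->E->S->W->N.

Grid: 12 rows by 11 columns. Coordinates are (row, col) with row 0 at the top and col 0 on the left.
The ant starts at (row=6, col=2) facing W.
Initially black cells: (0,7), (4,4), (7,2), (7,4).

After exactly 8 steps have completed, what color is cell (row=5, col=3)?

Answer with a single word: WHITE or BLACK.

Step 1: on WHITE (6,2): turn R to N, flip to black, move to (5,2). |black|=5
Step 2: on WHITE (5,2): turn R to E, flip to black, move to (5,3). |black|=6
Step 3: on WHITE (5,3): turn R to S, flip to black, move to (6,3). |black|=7
Step 4: on WHITE (6,3): turn R to W, flip to black, move to (6,2). |black|=8
Step 5: on BLACK (6,2): turn L to S, flip to white, move to (7,2). |black|=7
Step 6: on BLACK (7,2): turn L to E, flip to white, move to (7,3). |black|=6
Step 7: on WHITE (7,3): turn R to S, flip to black, move to (8,3). |black|=7
Step 8: on WHITE (8,3): turn R to W, flip to black, move to (8,2). |black|=8

Answer: BLACK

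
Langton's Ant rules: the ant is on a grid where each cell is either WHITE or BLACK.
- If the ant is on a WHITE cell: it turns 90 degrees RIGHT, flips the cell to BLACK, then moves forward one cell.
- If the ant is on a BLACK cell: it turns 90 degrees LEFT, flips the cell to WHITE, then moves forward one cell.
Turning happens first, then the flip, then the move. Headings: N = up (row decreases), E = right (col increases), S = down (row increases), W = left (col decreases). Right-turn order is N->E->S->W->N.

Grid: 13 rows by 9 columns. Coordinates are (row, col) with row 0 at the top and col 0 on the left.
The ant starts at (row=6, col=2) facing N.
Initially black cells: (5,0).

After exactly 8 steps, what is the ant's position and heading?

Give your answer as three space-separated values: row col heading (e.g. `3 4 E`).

Step 1: on WHITE (6,2): turn R to E, flip to black, move to (6,3). |black|=2
Step 2: on WHITE (6,3): turn R to S, flip to black, move to (7,3). |black|=3
Step 3: on WHITE (7,3): turn R to W, flip to black, move to (7,2). |black|=4
Step 4: on WHITE (7,2): turn R to N, flip to black, move to (6,2). |black|=5
Step 5: on BLACK (6,2): turn L to W, flip to white, move to (6,1). |black|=4
Step 6: on WHITE (6,1): turn R to N, flip to black, move to (5,1). |black|=5
Step 7: on WHITE (5,1): turn R to E, flip to black, move to (5,2). |black|=6
Step 8: on WHITE (5,2): turn R to S, flip to black, move to (6,2). |black|=7

Answer: 6 2 S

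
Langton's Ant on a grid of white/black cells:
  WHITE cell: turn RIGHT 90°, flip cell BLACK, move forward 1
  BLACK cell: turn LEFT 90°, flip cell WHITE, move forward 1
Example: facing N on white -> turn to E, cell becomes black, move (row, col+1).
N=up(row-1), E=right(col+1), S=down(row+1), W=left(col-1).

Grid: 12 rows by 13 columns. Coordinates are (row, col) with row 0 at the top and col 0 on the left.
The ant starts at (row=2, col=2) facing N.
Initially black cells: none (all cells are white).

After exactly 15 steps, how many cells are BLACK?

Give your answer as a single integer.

Answer: 9

Derivation:
Step 1: on WHITE (2,2): turn R to E, flip to black, move to (2,3). |black|=1
Step 2: on WHITE (2,3): turn R to S, flip to black, move to (3,3). |black|=2
Step 3: on WHITE (3,3): turn R to W, flip to black, move to (3,2). |black|=3
Step 4: on WHITE (3,2): turn R to N, flip to black, move to (2,2). |black|=4
Step 5: on BLACK (2,2): turn L to W, flip to white, move to (2,1). |black|=3
Step 6: on WHITE (2,1): turn R to N, flip to black, move to (1,1). |black|=4
Step 7: on WHITE (1,1): turn R to E, flip to black, move to (1,2). |black|=5
Step 8: on WHITE (1,2): turn R to S, flip to black, move to (2,2). |black|=6
Step 9: on WHITE (2,2): turn R to W, flip to black, move to (2,1). |black|=7
Step 10: on BLACK (2,1): turn L to S, flip to white, move to (3,1). |black|=6
Step 11: on WHITE (3,1): turn R to W, flip to black, move to (3,0). |black|=7
Step 12: on WHITE (3,0): turn R to N, flip to black, move to (2,0). |black|=8
Step 13: on WHITE (2,0): turn R to E, flip to black, move to (2,1). |black|=9
Step 14: on WHITE (2,1): turn R to S, flip to black, move to (3,1). |black|=10
Step 15: on BLACK (3,1): turn L to E, flip to white, move to (3,2). |black|=9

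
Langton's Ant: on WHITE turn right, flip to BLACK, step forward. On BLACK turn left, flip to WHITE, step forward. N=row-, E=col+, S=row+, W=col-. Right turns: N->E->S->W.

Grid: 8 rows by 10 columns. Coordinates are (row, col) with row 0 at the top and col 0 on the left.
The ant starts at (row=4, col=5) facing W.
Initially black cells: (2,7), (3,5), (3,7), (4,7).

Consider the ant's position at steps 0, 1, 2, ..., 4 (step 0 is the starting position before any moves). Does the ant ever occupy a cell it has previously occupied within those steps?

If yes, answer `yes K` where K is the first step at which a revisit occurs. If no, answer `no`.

Step 1: on WHITE (4,5): turn R to N, flip to black, move to (3,5). |black|=5 — new cell
Step 2: on BLACK (3,5): turn L to W, flip to white, move to (3,4). |black|=4 — new cell
Step 3: on WHITE (3,4): turn R to N, flip to black, move to (2,4). |black|=5 — new cell
Step 4: on WHITE (2,4): turn R to E, flip to black, move to (2,5). |black|=6 — new cell
No revisit within 4 steps.

Answer: no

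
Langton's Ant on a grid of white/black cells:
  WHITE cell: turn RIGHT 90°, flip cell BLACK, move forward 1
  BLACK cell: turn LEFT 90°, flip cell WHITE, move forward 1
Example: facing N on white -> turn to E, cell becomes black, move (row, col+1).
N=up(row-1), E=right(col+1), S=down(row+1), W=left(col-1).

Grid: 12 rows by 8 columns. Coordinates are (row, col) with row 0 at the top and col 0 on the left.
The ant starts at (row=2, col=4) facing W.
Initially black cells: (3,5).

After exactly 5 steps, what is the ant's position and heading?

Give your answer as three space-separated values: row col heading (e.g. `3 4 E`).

Answer: 3 4 S

Derivation:
Step 1: on WHITE (2,4): turn R to N, flip to black, move to (1,4). |black|=2
Step 2: on WHITE (1,4): turn R to E, flip to black, move to (1,5). |black|=3
Step 3: on WHITE (1,5): turn R to S, flip to black, move to (2,5). |black|=4
Step 4: on WHITE (2,5): turn R to W, flip to black, move to (2,4). |black|=5
Step 5: on BLACK (2,4): turn L to S, flip to white, move to (3,4). |black|=4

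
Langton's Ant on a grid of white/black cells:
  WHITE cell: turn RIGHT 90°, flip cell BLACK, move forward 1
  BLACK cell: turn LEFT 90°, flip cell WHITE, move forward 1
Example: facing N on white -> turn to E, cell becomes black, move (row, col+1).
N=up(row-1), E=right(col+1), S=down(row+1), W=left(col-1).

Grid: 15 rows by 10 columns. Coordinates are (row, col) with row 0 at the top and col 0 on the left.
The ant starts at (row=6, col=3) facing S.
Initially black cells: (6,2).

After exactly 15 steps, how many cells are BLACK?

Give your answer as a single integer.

Step 1: on WHITE (6,3): turn R to W, flip to black, move to (6,2). |black|=2
Step 2: on BLACK (6,2): turn L to S, flip to white, move to (7,2). |black|=1
Step 3: on WHITE (7,2): turn R to W, flip to black, move to (7,1). |black|=2
Step 4: on WHITE (7,1): turn R to N, flip to black, move to (6,1). |black|=3
Step 5: on WHITE (6,1): turn R to E, flip to black, move to (6,2). |black|=4
Step 6: on WHITE (6,2): turn R to S, flip to black, move to (7,2). |black|=5
Step 7: on BLACK (7,2): turn L to E, flip to white, move to (7,3). |black|=4
Step 8: on WHITE (7,3): turn R to S, flip to black, move to (8,3). |black|=5
Step 9: on WHITE (8,3): turn R to W, flip to black, move to (8,2). |black|=6
Step 10: on WHITE (8,2): turn R to N, flip to black, move to (7,2). |black|=7
Step 11: on WHITE (7,2): turn R to E, flip to black, move to (7,3). |black|=8
Step 12: on BLACK (7,3): turn L to N, flip to white, move to (6,3). |black|=7
Step 13: on BLACK (6,3): turn L to W, flip to white, move to (6,2). |black|=6
Step 14: on BLACK (6,2): turn L to S, flip to white, move to (7,2). |black|=5
Step 15: on BLACK (7,2): turn L to E, flip to white, move to (7,3). |black|=4

Answer: 4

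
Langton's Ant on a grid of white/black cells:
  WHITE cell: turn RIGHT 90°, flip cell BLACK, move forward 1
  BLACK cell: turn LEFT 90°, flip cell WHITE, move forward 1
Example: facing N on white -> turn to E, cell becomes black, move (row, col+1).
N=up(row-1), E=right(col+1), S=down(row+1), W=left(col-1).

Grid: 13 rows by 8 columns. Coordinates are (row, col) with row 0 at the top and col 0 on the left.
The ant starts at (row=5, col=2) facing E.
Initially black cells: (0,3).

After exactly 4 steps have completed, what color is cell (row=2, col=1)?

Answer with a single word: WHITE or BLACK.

Step 1: on WHITE (5,2): turn R to S, flip to black, move to (6,2). |black|=2
Step 2: on WHITE (6,2): turn R to W, flip to black, move to (6,1). |black|=3
Step 3: on WHITE (6,1): turn R to N, flip to black, move to (5,1). |black|=4
Step 4: on WHITE (5,1): turn R to E, flip to black, move to (5,2). |black|=5

Answer: WHITE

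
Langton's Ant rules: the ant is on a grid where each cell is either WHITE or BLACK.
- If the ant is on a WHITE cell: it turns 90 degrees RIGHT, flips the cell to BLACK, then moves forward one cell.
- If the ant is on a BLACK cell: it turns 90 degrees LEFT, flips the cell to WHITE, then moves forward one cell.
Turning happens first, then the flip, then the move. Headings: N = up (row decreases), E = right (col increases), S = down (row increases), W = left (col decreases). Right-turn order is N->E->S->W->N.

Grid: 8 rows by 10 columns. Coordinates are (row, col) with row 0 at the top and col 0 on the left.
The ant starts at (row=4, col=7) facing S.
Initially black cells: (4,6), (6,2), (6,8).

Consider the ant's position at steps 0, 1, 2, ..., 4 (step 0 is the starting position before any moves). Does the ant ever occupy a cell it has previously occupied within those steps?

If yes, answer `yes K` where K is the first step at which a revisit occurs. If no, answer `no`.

Step 1: on WHITE (4,7): turn R to W, flip to black, move to (4,6). |black|=4 — new cell
Step 2: on BLACK (4,6): turn L to S, flip to white, move to (5,6). |black|=3 — new cell
Step 3: on WHITE (5,6): turn R to W, flip to black, move to (5,5). |black|=4 — new cell
Step 4: on WHITE (5,5): turn R to N, flip to black, move to (4,5). |black|=5 — new cell
No revisit within 4 steps.

Answer: no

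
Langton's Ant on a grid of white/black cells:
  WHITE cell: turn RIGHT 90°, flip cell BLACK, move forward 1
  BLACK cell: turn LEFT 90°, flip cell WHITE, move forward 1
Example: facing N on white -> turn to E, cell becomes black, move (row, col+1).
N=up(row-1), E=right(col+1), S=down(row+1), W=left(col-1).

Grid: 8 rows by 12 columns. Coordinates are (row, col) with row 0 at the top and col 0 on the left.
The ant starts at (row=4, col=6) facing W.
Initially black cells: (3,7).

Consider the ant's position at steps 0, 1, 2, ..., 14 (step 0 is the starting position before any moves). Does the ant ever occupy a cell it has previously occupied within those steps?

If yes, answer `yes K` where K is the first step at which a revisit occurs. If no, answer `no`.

Step 1: on WHITE (4,6): turn R to N, flip to black, move to (3,6). |black|=2 — new cell
Step 2: on WHITE (3,6): turn R to E, flip to black, move to (3,7). |black|=3 — new cell
Step 3: on BLACK (3,7): turn L to N, flip to white, move to (2,7). |black|=2 — new cell
Step 4: on WHITE (2,7): turn R to E, flip to black, move to (2,8). |black|=3 — new cell
Step 5: on WHITE (2,8): turn R to S, flip to black, move to (3,8). |black|=4 — new cell
Step 6: on WHITE (3,8): turn R to W, flip to black, move to (3,7). |black|=5 — REVISIT

Answer: yes 6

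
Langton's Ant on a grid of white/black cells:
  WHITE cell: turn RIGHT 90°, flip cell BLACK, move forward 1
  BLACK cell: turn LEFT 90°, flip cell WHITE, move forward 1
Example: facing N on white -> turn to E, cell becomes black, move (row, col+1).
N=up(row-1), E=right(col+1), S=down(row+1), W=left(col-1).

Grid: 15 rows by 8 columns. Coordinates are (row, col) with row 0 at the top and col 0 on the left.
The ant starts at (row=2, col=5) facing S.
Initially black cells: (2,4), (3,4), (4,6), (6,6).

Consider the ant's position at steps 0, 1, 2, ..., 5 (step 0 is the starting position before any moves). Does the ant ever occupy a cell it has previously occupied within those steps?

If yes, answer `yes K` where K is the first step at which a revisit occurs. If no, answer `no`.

Step 1: on WHITE (2,5): turn R to W, flip to black, move to (2,4). |black|=5 — new cell
Step 2: on BLACK (2,4): turn L to S, flip to white, move to (3,4). |black|=4 — new cell
Step 3: on BLACK (3,4): turn L to E, flip to white, move to (3,5). |black|=3 — new cell
Step 4: on WHITE (3,5): turn R to S, flip to black, move to (4,5). |black|=4 — new cell
Step 5: on WHITE (4,5): turn R to W, flip to black, move to (4,4). |black|=5 — new cell
No revisit within 5 steps.

Answer: no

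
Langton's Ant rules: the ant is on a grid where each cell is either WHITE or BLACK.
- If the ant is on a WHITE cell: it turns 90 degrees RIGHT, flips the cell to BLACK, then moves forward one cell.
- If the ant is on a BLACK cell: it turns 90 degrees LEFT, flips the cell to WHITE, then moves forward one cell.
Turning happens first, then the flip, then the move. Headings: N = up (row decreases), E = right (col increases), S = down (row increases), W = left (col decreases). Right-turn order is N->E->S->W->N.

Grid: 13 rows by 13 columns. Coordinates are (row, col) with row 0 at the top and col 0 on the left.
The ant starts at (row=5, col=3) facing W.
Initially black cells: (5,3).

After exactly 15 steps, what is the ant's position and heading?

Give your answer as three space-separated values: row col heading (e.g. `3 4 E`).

Step 1: on BLACK (5,3): turn L to S, flip to white, move to (6,3). |black|=0
Step 2: on WHITE (6,3): turn R to W, flip to black, move to (6,2). |black|=1
Step 3: on WHITE (6,2): turn R to N, flip to black, move to (5,2). |black|=2
Step 4: on WHITE (5,2): turn R to E, flip to black, move to (5,3). |black|=3
Step 5: on WHITE (5,3): turn R to S, flip to black, move to (6,3). |black|=4
Step 6: on BLACK (6,3): turn L to E, flip to white, move to (6,4). |black|=3
Step 7: on WHITE (6,4): turn R to S, flip to black, move to (7,4). |black|=4
Step 8: on WHITE (7,4): turn R to W, flip to black, move to (7,3). |black|=5
Step 9: on WHITE (7,3): turn R to N, flip to black, move to (6,3). |black|=6
Step 10: on WHITE (6,3): turn R to E, flip to black, move to (6,4). |black|=7
Step 11: on BLACK (6,4): turn L to N, flip to white, move to (5,4). |black|=6
Step 12: on WHITE (5,4): turn R to E, flip to black, move to (5,5). |black|=7
Step 13: on WHITE (5,5): turn R to S, flip to black, move to (6,5). |black|=8
Step 14: on WHITE (6,5): turn R to W, flip to black, move to (6,4). |black|=9
Step 15: on WHITE (6,4): turn R to N, flip to black, move to (5,4). |black|=10

Answer: 5 4 N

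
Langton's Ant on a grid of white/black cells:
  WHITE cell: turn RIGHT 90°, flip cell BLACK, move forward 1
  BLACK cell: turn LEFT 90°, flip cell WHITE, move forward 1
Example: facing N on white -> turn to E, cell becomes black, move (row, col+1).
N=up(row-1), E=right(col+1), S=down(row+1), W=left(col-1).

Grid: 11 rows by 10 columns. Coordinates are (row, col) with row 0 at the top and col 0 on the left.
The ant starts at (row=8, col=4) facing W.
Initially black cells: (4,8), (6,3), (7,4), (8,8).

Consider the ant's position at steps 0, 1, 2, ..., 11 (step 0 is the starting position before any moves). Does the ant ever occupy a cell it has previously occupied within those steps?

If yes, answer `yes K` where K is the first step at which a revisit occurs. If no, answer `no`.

Step 1: on WHITE (8,4): turn R to N, flip to black, move to (7,4). |black|=5 — new cell
Step 2: on BLACK (7,4): turn L to W, flip to white, move to (7,3). |black|=4 — new cell
Step 3: on WHITE (7,3): turn R to N, flip to black, move to (6,3). |black|=5 — new cell
Step 4: on BLACK (6,3): turn L to W, flip to white, move to (6,2). |black|=4 — new cell
Step 5: on WHITE (6,2): turn R to N, flip to black, move to (5,2). |black|=5 — new cell
Step 6: on WHITE (5,2): turn R to E, flip to black, move to (5,3). |black|=6 — new cell
Step 7: on WHITE (5,3): turn R to S, flip to black, move to (6,3). |black|=7 — REVISIT

Answer: yes 7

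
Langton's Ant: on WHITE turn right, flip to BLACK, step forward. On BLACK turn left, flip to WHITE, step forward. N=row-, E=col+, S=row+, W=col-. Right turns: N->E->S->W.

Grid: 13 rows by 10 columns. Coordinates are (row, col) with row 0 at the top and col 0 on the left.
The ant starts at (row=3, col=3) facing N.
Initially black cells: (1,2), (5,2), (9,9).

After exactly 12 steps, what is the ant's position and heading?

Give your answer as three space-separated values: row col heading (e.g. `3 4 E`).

Answer: 3 1 N

Derivation:
Step 1: on WHITE (3,3): turn R to E, flip to black, move to (3,4). |black|=4
Step 2: on WHITE (3,4): turn R to S, flip to black, move to (4,4). |black|=5
Step 3: on WHITE (4,4): turn R to W, flip to black, move to (4,3). |black|=6
Step 4: on WHITE (4,3): turn R to N, flip to black, move to (3,3). |black|=7
Step 5: on BLACK (3,3): turn L to W, flip to white, move to (3,2). |black|=6
Step 6: on WHITE (3,2): turn R to N, flip to black, move to (2,2). |black|=7
Step 7: on WHITE (2,2): turn R to E, flip to black, move to (2,3). |black|=8
Step 8: on WHITE (2,3): turn R to S, flip to black, move to (3,3). |black|=9
Step 9: on WHITE (3,3): turn R to W, flip to black, move to (3,2). |black|=10
Step 10: on BLACK (3,2): turn L to S, flip to white, move to (4,2). |black|=9
Step 11: on WHITE (4,2): turn R to W, flip to black, move to (4,1). |black|=10
Step 12: on WHITE (4,1): turn R to N, flip to black, move to (3,1). |black|=11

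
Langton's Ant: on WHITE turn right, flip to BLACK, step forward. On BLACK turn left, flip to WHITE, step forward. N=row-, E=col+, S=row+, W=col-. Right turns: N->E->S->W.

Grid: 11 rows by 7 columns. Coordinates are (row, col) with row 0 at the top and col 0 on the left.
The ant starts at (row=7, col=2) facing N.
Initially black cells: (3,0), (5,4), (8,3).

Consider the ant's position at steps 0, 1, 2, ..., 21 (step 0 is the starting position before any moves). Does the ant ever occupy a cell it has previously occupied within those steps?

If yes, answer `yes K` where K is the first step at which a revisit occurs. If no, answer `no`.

Answer: yes 6

Derivation:
Step 1: on WHITE (7,2): turn R to E, flip to black, move to (7,3). |black|=4 — new cell
Step 2: on WHITE (7,3): turn R to S, flip to black, move to (8,3). |black|=5 — new cell
Step 3: on BLACK (8,3): turn L to E, flip to white, move to (8,4). |black|=4 — new cell
Step 4: on WHITE (8,4): turn R to S, flip to black, move to (9,4). |black|=5 — new cell
Step 5: on WHITE (9,4): turn R to W, flip to black, move to (9,3). |black|=6 — new cell
Step 6: on WHITE (9,3): turn R to N, flip to black, move to (8,3). |black|=7 — REVISIT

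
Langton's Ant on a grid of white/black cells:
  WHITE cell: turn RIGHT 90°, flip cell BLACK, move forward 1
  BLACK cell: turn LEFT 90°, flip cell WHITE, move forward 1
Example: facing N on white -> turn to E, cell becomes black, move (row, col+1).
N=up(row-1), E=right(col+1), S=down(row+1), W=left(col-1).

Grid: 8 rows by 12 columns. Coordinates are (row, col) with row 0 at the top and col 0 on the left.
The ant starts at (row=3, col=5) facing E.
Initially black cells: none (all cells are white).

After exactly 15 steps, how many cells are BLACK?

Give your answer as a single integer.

Step 1: on WHITE (3,5): turn R to S, flip to black, move to (4,5). |black|=1
Step 2: on WHITE (4,5): turn R to W, flip to black, move to (4,4). |black|=2
Step 3: on WHITE (4,4): turn R to N, flip to black, move to (3,4). |black|=3
Step 4: on WHITE (3,4): turn R to E, flip to black, move to (3,5). |black|=4
Step 5: on BLACK (3,5): turn L to N, flip to white, move to (2,5). |black|=3
Step 6: on WHITE (2,5): turn R to E, flip to black, move to (2,6). |black|=4
Step 7: on WHITE (2,6): turn R to S, flip to black, move to (3,6). |black|=5
Step 8: on WHITE (3,6): turn R to W, flip to black, move to (3,5). |black|=6
Step 9: on WHITE (3,5): turn R to N, flip to black, move to (2,5). |black|=7
Step 10: on BLACK (2,5): turn L to W, flip to white, move to (2,4). |black|=6
Step 11: on WHITE (2,4): turn R to N, flip to black, move to (1,4). |black|=7
Step 12: on WHITE (1,4): turn R to E, flip to black, move to (1,5). |black|=8
Step 13: on WHITE (1,5): turn R to S, flip to black, move to (2,5). |black|=9
Step 14: on WHITE (2,5): turn R to W, flip to black, move to (2,4). |black|=10
Step 15: on BLACK (2,4): turn L to S, flip to white, move to (3,4). |black|=9

Answer: 9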